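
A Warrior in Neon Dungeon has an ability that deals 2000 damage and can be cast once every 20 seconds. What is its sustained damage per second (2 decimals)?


DPS = damage / cooldown
= 2000 / 20
= 100.00

100.00 DPS


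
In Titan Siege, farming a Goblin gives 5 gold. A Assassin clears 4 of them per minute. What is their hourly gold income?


Gold per minute = 5 * 4 = 20
Gold per hour = 20 * 60 = 1200

1200 gold/hour


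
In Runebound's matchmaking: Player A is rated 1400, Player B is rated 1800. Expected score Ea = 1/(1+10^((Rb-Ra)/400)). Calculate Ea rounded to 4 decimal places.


Elo expected score: Ea = 1/(1 + 10^((Rb-Ra)/400))
Rb - Ra = 1800 - 1400 = 400
(Rb-Ra)/400 = 400/400 = 1.0
10^1.0 = 10.0
Ea = 1/(1 + 10.0) = 1/11.0 = 0.0909

0.0909


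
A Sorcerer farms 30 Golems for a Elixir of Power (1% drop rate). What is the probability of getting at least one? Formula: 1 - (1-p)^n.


P(at least one) = 1 - P(none) = 1 - (1-p)^n
p = 1/100 = 0.01
1 - p = 0.99
(1 - p)^30 = 0.99^30 = 0.739700
P(at least one) = 1 - 0.739700 = 0.2603

0.2603


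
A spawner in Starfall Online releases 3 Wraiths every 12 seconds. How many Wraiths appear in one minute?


Spawns per minute = count * (60 / interval)
= 3 * (60 / 12)
= 3 * 5.0
= 15.0

15.0 per minute


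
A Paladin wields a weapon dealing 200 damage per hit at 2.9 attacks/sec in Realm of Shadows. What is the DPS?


DPS = damage * attack_speed
= 200 * 2.9
= 580.0

580.0 DPS


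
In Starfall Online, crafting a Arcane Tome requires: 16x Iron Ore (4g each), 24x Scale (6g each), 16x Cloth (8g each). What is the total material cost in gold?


Cost breakdown:
  Iron Ore: 16 * 4 = 64
  Scale: 24 * 6 = 144
  Cloth: 16 * 8 = 128
Total = 64 + 144 + 128 = 336

336 gold


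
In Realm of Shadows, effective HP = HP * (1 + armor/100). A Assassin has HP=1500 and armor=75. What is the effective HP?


EHP = 1500 * (1 + 75/100)
= 1500 * (1 + 0.75)
= 1500 * 1.75
= 2625.0

2625.0 EHP


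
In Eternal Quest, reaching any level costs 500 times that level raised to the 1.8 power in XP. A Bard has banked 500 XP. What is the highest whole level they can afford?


XP = 500 * level^1.8, so level = (XP / 500)^(1/1.8)
= (500 / 500)^(1/1.8)
= 1.0^0.5556
= 1.0
Floor: level = 1

level 1


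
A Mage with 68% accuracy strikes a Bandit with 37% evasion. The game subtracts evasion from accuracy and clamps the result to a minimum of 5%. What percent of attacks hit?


accuracy - evasion = 68 - 37 = 31
Apply floor: max(31, 5) = 31
Hit chance = 31%

31%


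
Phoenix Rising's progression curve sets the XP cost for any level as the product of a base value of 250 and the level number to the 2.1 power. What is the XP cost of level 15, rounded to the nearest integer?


XP = 250 * level^2.1
Substitute level = 15:
XP = 250 * 15^2.1
= 250 * 294.9794
= 73745

73745 XP


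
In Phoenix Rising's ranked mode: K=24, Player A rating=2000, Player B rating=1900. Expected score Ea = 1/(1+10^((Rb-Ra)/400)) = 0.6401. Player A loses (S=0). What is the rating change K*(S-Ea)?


Elo update: delta = K * (S - Ea), where S = 0 (loses)
S - Ea = 0 - 0.6401 = -0.6401
Rating change = 24 * -0.6401
= -15.36

-15.36 rating points


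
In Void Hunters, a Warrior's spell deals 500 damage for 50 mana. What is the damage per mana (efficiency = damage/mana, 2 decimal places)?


Efficiency = damage / mana
= 500 / 50
= 10.00

10.00 dmg/mana


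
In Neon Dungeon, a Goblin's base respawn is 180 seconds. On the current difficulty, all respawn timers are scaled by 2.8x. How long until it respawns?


Respawn time = base * multiplier
= 180 * 2.8
= 504.0 seconds

504.0 seconds


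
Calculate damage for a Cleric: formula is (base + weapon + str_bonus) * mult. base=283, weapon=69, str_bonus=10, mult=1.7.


Sum base + weapon + str = 283 + 69 + 10 = 362
Multiply by 1.7:
362 * 1.7 = 615.4

615.4 damage


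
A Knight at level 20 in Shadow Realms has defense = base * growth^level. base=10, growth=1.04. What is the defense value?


value = base * growth^level
= 10 * 1.04^20
= 10 * 2.191123
= 21.91

21.91 defense


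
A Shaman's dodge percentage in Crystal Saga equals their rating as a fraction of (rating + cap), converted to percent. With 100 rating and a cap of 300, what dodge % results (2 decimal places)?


dodge% = 100 / (100 + 300) * 100
= 100 / 400 * 100
= 0.25 * 100
= 25.00%

25.00%


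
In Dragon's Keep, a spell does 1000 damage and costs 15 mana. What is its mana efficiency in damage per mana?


Efficiency = damage / mana
= 1000 / 15
= 66.67

66.67 dmg/mana


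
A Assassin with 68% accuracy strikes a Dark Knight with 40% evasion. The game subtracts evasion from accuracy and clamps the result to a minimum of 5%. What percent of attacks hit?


accuracy - evasion = 68 - 40 = 28
Apply floor: max(28, 5) = 28
Hit chance = 28%

28%


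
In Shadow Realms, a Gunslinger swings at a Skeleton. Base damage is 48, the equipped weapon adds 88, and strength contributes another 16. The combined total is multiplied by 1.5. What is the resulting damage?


Sum base + weapon + str = 48 + 88 + 16 = 152
Multiply by 1.5:
152 * 1.5 = 228.0

228.0 damage


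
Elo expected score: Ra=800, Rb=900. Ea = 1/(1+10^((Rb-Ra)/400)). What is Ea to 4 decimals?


Elo expected score: Ea = 1/(1 + 10^((Rb-Ra)/400))
Rb - Ra = 900 - 800 = 100
(Rb-Ra)/400 = 100/400 = 0.25
10^0.25 = 1.778279
Ea = 1/(1 + 1.778279) = 1/2.778279 = 0.3599

0.3599


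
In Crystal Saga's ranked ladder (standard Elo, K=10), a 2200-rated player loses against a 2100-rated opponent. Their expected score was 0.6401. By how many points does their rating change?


Elo update: delta = K * (S - Ea), where S = 0 (loses)
S - Ea = 0 - 0.6401 = -0.6401
Rating change = 10 * -0.6401
= -6.40

-6.40 rating points


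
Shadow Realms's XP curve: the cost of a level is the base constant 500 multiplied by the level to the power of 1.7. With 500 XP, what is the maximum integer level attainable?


XP = 500 * level^1.7, so level = (XP / 500)^(1/1.7)
= (500 / 500)^(1/1.7)
= 1.0^0.5882
= 1.0
Floor: level = 1

level 1


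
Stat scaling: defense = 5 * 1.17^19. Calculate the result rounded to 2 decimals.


value = base * growth^level
= 5 * 1.17^19
= 5 * 19.748375
= 98.74

98.74 defense


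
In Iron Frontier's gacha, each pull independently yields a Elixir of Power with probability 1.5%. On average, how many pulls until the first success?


Expected pulls for a geometric distribution = 1/p = 100 / rate%
= 100 / 1.5
= 66.67

66.67 pulls


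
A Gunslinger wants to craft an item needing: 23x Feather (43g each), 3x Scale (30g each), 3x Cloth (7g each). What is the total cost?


Cost breakdown:
  Feather: 23 * 43 = 989
  Scale: 3 * 30 = 90
  Cloth: 3 * 7 = 21
Total = 989 + 90 + 21 = 1100

1100 gold


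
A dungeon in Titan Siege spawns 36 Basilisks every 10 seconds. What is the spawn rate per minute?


Spawns per minute = count * (60 / interval)
= 36 * (60 / 10)
= 36 * 6.0
= 216.0

216.0 per minute


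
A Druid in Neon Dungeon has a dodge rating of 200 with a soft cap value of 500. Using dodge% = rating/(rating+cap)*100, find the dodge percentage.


dodge% = 200 / (200 + 500) * 100
= 200 / 700 * 100
= 0.285714 * 100
= 28.57%

28.57%


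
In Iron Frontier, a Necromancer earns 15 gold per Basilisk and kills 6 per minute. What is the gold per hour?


Gold per minute = 15 * 6 = 90
Gold per hour = 90 * 60 = 5400

5400 gold/hour


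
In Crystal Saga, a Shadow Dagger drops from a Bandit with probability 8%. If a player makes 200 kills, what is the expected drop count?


Expected drops = kills * (drop_rate / 100)
= 200 * (8 / 100)
= 200 * 0.08
= 16.0

16.0 drops


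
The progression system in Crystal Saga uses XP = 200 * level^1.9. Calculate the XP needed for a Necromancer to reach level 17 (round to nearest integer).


XP = 200 * level^1.9
Substitute level = 17:
XP = 200 * 17^1.9
= 200 * 217.6973
= 43539

43539 XP


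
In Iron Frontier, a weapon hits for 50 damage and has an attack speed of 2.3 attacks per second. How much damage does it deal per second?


DPS = damage * attack_speed
= 50 * 2.3
= 115.0

115.0 DPS


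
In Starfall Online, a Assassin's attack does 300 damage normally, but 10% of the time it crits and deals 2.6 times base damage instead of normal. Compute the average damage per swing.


E[dmg] = base * (1 + crit_chance * (crit_mult - 1))
cc as decimal = 10/100 = 0.1
cm - 1 = 2.6 - 1 = 1.6
Bonus factor = 0.1 * 1.6 = 0.16
Total multiplier = 1 + 0.16 = 1.16
Expected damage = 300 * 1.16 = 348.00

348.00 damage


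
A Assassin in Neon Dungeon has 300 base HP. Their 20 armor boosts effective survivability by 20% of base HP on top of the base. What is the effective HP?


EHP = 300 * (1 + 20/100)
= 300 * (1 + 0.2)
= 300 * 1.2
= 360.0

360.0 EHP


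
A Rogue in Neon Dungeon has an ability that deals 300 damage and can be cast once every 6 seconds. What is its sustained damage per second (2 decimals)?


DPS = damage / cooldown
= 300 / 6
= 50.00

50.00 DPS


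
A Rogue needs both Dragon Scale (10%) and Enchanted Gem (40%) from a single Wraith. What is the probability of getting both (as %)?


For independent events, P(both) = P(A) * P(B)
= 10% * 40%
= 400 / 100 %
= 4.0%

4.0%


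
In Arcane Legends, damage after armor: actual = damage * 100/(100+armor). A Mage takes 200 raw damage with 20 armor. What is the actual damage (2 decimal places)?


actual = 200 * 100 / (100 + 20)
= 200 * 100 / 120
= 20000 / 120
= 166.67

166.67 damage


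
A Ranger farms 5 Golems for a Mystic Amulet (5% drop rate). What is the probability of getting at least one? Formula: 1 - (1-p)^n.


P(at least one) = 1 - P(none) = 1 - (1-p)^n
p = 5/100 = 0.05
1 - p = 0.95
(1 - p)^5 = 0.95^5 = 0.773781
P(at least one) = 1 - 0.773781 = 0.2262

0.2262


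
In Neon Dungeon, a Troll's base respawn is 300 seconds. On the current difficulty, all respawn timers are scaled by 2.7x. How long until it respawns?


Respawn time = base * multiplier
= 300 * 2.7
= 810.0 seconds

810.0 seconds


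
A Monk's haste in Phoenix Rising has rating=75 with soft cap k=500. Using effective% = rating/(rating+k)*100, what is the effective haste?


effective% = rating / (rating + k) * 100
= 75 / (75 + 500) * 100
= 75 / 575 * 100
= 0.130435 * 100
= 13.04%

13.04%


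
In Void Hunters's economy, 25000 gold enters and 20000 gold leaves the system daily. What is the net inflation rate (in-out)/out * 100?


Net gold = 25000 - 20000 = 5000
Inflation rate = net / sunk * 100 = 5000 / 20000 * 100
= 0.25 * 100
= 25.00%

25.00%


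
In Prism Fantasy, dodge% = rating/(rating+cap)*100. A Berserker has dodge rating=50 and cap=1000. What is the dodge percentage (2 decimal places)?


dodge% = 50 / (50 + 1000) * 100
= 50 / 1050 * 100
= 0.047619 * 100
= 4.76%

4.76%


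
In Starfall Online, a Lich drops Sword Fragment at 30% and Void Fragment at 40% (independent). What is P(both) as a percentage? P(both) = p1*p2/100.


For independent events, P(both) = P(A) * P(B)
= 30% * 40%
= 1200 / 100 %
= 12.0%

12.0%


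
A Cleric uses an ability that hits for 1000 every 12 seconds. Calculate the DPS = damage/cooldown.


DPS = damage / cooldown
= 1000 / 12
= 83.33

83.33 DPS


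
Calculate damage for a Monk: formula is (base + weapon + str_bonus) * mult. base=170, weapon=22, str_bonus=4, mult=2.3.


Sum base + weapon + str = 170 + 22 + 4 = 196
Multiply by 2.3:
196 * 2.3 = 450.8

450.8 damage


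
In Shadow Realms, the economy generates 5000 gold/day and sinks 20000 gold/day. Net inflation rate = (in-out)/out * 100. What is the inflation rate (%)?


Net gold = 5000 - 20000 = -15000
Inflation rate = net / sunk * 100 = -15000 / 20000 * 100
= -0.75 * 100
= -75.00%

-75.00%


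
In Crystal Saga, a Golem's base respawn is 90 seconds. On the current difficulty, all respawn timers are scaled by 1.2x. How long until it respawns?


Respawn time = base * multiplier
= 90 * 1.2
= 108.0 seconds

108.0 seconds


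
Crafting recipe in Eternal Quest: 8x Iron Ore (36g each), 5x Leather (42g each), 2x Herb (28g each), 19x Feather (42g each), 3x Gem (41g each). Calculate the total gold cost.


Cost breakdown:
  Iron Ore: 8 * 36 = 288
  Leather: 5 * 42 = 210
  Herb: 2 * 28 = 56
  Feather: 19 * 42 = 798
  Gem: 3 * 41 = 123
Total = 288 + 210 + 56 + 798 + 123 = 1475

1475 gold


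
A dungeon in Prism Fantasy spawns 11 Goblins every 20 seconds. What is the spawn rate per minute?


Spawns per minute = count * (60 / interval)
= 11 * (60 / 20)
= 11 * 3.0
= 33.0

33.0 per minute


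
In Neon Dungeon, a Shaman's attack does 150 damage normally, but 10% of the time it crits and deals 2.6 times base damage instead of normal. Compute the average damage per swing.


E[dmg] = base * (1 + crit_chance * (crit_mult - 1))
cc as decimal = 10/100 = 0.1
cm - 1 = 2.6 - 1 = 1.6
Bonus factor = 0.1 * 1.6 = 0.16
Total multiplier = 1 + 0.16 = 1.16
Expected damage = 150 * 1.16 = 174.00

174.00 damage


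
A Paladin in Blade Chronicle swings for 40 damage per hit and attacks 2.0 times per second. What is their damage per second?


DPS = damage * attack_speed
= 40 * 2.0
= 80.0

80.0 DPS


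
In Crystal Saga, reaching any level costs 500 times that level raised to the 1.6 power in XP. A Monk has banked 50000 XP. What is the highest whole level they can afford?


XP = 500 * level^1.6, so level = (XP / 500)^(1/1.6)
= (50000 / 500)^(1/1.6)
= 100.0^0.625
= 17.7828
Floor: level = 17

level 17


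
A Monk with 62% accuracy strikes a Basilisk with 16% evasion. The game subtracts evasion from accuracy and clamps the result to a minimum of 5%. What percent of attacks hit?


accuracy - evasion = 62 - 16 = 46
Apply floor: max(46, 5) = 46
Hit chance = 46%

46%


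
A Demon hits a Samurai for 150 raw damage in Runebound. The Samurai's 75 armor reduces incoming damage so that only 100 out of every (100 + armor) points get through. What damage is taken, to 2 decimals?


actual = 150 * 100 / (100 + 75)
= 150 * 100 / 175
= 15000 / 175
= 85.71

85.71 damage


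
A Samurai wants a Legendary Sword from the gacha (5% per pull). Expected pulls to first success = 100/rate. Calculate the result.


Expected pulls for a geometric distribution = 1/p = 100 / rate%
= 100 / 5
= 20.0

20.0 pulls


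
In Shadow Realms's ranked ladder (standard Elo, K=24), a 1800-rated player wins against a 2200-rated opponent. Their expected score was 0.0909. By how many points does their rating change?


Elo update: delta = K * (S - Ea), where S = 1 (wins)
S - Ea = 1 - 0.0909 = 0.9091
Rating change = 24 * 0.9091
= 21.82

21.82 rating points


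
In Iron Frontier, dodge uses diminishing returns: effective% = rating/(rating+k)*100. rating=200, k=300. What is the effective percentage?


effective% = rating / (rating + k) * 100
= 200 / (200 + 300) * 100
= 200 / 500 * 100
= 0.4 * 100
= 40.00%

40.00%


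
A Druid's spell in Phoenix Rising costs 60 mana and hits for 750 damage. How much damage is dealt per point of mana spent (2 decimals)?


Efficiency = damage / mana
= 750 / 60
= 12.50

12.50 dmg/mana


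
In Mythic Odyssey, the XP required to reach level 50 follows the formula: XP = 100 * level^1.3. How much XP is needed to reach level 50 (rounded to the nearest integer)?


XP = 100 * level^1.3
Substitute level = 50:
XP = 100 * 50^1.3
= 100 * 161.6818
= 16168

16168 XP


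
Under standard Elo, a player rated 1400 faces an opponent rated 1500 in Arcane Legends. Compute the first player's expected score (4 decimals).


Elo expected score: Ea = 1/(1 + 10^((Rb-Ra)/400))
Rb - Ra = 1500 - 1400 = 100
(Rb-Ra)/400 = 100/400 = 0.25
10^0.25 = 1.778279
Ea = 1/(1 + 1.778279) = 1/2.778279 = 0.3599

0.3599


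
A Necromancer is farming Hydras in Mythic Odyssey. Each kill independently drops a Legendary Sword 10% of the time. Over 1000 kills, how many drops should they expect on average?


Expected drops = kills * (drop_rate / 100)
= 1000 * (10 / 100)
= 1000 * 0.1
= 100.0

100.0 drops


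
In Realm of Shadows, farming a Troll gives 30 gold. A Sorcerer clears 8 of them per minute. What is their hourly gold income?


Gold per minute = 30 * 8 = 240
Gold per hour = 240 * 60 = 14400

14400 gold/hour


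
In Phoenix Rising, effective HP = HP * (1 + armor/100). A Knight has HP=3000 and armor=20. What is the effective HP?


EHP = 3000 * (1 + 20/100)
= 3000 * (1 + 0.2)
= 3000 * 1.2
= 3600.0

3600.0 EHP


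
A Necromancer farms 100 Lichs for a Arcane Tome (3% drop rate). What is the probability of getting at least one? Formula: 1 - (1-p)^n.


P(at least one) = 1 - P(none) = 1 - (1-p)^n
p = 3/100 = 0.03
1 - p = 0.97
(1 - p)^100 = 0.97^100 = 0.047553
P(at least one) = 1 - 0.047553 = 0.9524

0.9524


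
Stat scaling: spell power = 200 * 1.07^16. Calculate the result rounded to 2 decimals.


value = base * growth^level
= 200 * 1.07^16
= 200 * 2.952164
= 590.43

590.43 spell power


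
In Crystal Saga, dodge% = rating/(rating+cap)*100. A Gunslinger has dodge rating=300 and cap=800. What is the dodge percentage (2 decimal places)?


dodge% = 300 / (300 + 800) * 100
= 300 / 1100 * 100
= 0.272727 * 100
= 27.27%

27.27%


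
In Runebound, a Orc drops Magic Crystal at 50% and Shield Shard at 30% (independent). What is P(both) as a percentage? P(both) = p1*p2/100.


For independent events, P(both) = P(A) * P(B)
= 50% * 30%
= 1500 / 100 %
= 15.0%

15.0%


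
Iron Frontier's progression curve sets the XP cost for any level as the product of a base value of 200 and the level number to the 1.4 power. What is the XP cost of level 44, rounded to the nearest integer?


XP = 200 * level^1.4
Substitute level = 44:
XP = 200 * 44^1.4
= 200 * 199.9096
= 39982

39982 XP


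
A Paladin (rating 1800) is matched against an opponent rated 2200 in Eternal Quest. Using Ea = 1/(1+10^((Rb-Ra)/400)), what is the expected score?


Elo expected score: Ea = 1/(1 + 10^((Rb-Ra)/400))
Rb - Ra = 2200 - 1800 = 400
(Rb-Ra)/400 = 400/400 = 1.0
10^1.0 = 10.0
Ea = 1/(1 + 10.0) = 1/11.0 = 0.0909

0.0909


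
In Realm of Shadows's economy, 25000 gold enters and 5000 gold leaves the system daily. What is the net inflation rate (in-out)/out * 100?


Net gold = 25000 - 5000 = 20000
Inflation rate = net / sunk * 100 = 20000 / 5000 * 100
= 4.0 * 100
= 400.00%

400.00%


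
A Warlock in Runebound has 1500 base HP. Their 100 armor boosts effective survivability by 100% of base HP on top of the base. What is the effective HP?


EHP = 1500 * (1 + 100/100)
= 1500 * (1 + 1.0)
= 1500 * 2.0
= 3000.0

3000.0 EHP


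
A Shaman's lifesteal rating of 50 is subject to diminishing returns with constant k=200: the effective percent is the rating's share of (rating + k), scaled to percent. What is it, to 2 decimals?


effective% = rating / (rating + k) * 100
= 50 / (50 + 200) * 100
= 50 / 250 * 100
= 0.2 * 100
= 20.00%

20.00%


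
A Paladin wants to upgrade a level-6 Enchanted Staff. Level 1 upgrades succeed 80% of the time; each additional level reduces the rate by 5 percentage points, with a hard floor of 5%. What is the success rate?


raw_rate = 80 - 5 * (6 - 1)
= 80 - 5 * 5
= 80 - 25
= 55
Apply floor: max(55, 5) = 55%

55%


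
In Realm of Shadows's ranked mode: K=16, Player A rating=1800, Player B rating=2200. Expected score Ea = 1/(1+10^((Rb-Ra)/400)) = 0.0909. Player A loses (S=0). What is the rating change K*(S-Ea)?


Elo update: delta = K * (S - Ea), where S = 0 (loses)
S - Ea = 0 - 0.0909 = -0.0909
Rating change = 16 * -0.0909
= -1.45

-1.45 rating points


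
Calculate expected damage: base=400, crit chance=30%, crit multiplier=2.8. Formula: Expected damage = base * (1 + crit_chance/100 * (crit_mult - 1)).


E[dmg] = base * (1 + crit_chance * (crit_mult - 1))
cc as decimal = 30/100 = 0.3
cm - 1 = 2.8 - 1 = 1.8
Bonus factor = 0.3 * 1.8 = 0.54
Total multiplier = 1 + 0.54 = 1.54
Expected damage = 400 * 1.54 = 616.00

616.00 damage


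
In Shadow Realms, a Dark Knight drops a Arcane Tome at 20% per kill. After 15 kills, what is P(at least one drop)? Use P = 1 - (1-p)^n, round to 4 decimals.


P(at least one) = 1 - P(none) = 1 - (1-p)^n
p = 20/100 = 0.2
1 - p = 0.8
(1 - p)^15 = 0.8^15 = 0.035184
P(at least one) = 1 - 0.035184 = 0.9648

0.9648


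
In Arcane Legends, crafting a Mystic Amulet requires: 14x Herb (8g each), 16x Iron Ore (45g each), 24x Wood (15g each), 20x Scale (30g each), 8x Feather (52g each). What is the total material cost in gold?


Cost breakdown:
  Herb: 14 * 8 = 112
  Iron Ore: 16 * 45 = 720
  Wood: 24 * 15 = 360
  Scale: 20 * 30 = 600
  Feather: 8 * 52 = 416
Total = 112 + 720 + 360 + 600 + 416 = 2208

2208 gold


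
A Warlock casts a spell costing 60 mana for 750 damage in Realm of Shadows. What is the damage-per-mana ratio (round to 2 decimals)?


Efficiency = damage / mana
= 750 / 60
= 12.50

12.50 dmg/mana


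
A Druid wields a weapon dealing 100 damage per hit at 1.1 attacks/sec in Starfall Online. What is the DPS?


DPS = damage * attack_speed
= 100 * 1.1
= 110.0

110.0 DPS


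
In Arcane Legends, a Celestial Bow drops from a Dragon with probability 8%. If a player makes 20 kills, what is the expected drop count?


Expected drops = kills * (drop_rate / 100)
= 20 * (8 / 100)
= 20 * 0.08
= 1.6

1.6 drops


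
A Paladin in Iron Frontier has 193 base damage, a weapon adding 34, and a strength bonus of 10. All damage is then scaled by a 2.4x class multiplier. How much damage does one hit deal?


Sum base + weapon + str = 193 + 34 + 10 = 237
Multiply by 2.4:
237 * 2.4 = 568.8

568.8 damage


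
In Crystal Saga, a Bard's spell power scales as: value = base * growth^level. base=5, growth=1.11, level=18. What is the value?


value = base * growth^level
= 5 * 1.11^18
= 5 * 6.543553
= 32.72

32.72 spell power


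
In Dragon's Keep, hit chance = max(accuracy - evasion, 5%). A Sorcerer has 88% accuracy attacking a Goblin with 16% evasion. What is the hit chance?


accuracy - evasion = 88 - 16 = 72
Apply floor: max(72, 5) = 72
Hit chance = 72%

72%


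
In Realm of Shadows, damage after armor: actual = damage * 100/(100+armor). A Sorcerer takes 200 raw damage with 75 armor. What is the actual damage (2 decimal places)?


actual = 200 * 100 / (100 + 75)
= 200 * 100 / 175
= 20000 / 175
= 114.29

114.29 damage


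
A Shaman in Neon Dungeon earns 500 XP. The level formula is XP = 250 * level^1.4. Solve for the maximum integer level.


XP = 250 * level^1.4, so level = (XP / 250)^(1/1.4)
= (500 / 250)^(1/1.4)
= 2.0^0.7143
= 1.6407
Floor: level = 1

level 1


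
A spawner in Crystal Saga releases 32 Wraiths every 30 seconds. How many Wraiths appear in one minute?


Spawns per minute = count * (60 / interval)
= 32 * (60 / 30)
= 32 * 2.0
= 64.0

64.0 per minute


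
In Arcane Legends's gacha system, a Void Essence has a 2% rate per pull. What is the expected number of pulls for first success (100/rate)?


Expected pulls for a geometric distribution = 1/p = 100 / rate%
= 100 / 2
= 50.0

50.0 pulls


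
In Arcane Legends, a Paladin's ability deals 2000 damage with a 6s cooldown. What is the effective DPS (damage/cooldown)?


DPS = damage / cooldown
= 2000 / 6
= 333.33

333.33 DPS


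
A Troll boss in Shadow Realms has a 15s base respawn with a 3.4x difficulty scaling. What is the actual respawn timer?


Respawn time = base * multiplier
= 15 * 3.4
= 51.0 seconds

51.0 seconds


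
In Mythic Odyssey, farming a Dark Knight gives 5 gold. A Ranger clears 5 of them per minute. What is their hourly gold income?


Gold per minute = 5 * 5 = 25
Gold per hour = 25 * 60 = 1500

1500 gold/hour


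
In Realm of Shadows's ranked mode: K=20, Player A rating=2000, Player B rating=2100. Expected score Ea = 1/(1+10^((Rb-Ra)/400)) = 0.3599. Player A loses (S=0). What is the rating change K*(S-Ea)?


Elo update: delta = K * (S - Ea), where S = 0 (loses)
S - Ea = 0 - 0.3599 = -0.3599
Rating change = 20 * -0.3599
= -7.20

-7.20 rating points


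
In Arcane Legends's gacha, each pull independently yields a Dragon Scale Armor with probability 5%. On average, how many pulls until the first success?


Expected pulls for a geometric distribution = 1/p = 100 / rate%
= 100 / 5
= 20.0

20.0 pulls


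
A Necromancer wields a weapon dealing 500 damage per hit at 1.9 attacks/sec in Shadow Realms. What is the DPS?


DPS = damage * attack_speed
= 500 * 1.9
= 950.0

950.0 DPS


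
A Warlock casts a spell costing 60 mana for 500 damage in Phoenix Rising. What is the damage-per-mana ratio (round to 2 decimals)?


Efficiency = damage / mana
= 500 / 60
= 8.33

8.33 dmg/mana


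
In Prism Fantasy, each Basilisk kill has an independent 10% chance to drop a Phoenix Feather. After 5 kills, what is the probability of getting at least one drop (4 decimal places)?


P(at least one) = 1 - P(none) = 1 - (1-p)^n
p = 10/100 = 0.1
1 - p = 0.9
(1 - p)^5 = 0.9^5 = 0.590490
P(at least one) = 1 - 0.590490 = 0.4095

0.4095


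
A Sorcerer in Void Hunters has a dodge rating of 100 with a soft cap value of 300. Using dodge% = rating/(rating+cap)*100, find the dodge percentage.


dodge% = 100 / (100 + 300) * 100
= 100 / 400 * 100
= 0.25 * 100
= 25.00%

25.00%


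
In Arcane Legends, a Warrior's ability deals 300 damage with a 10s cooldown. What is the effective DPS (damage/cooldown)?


DPS = damage / cooldown
= 300 / 10
= 30.00

30.00 DPS


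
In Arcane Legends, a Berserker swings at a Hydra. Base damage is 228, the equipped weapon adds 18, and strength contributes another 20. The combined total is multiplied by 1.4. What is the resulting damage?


Sum base + weapon + str = 228 + 18 + 20 = 266
Multiply by 1.4:
266 * 1.4 = 372.4

372.4 damage


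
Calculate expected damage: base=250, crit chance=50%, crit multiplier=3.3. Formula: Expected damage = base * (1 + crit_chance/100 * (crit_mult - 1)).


E[dmg] = base * (1 + crit_chance * (crit_mult - 1))
cc as decimal = 50/100 = 0.5
cm - 1 = 3.3 - 1 = 2.3
Bonus factor = 0.5 * 2.3 = 1.15
Total multiplier = 1 + 1.15 = 2.15
Expected damage = 250 * 2.15 = 537.50

537.50 damage


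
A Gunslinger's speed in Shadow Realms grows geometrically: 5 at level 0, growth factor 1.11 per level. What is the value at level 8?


value = base * growth^level
= 5 * 1.11^8
= 5 * 2.304538
= 11.52

11.52 speed


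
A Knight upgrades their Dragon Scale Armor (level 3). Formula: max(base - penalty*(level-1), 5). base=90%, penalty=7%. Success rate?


raw_rate = 90 - 7 * (3 - 1)
= 90 - 7 * 2
= 90 - 14
= 76
Apply floor: max(76, 5) = 76%

76%


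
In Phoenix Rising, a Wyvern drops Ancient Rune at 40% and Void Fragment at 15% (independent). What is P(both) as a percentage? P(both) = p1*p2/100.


For independent events, P(both) = P(A) * P(B)
= 40% * 15%
= 600 / 100 %
= 6.0%

6.0%


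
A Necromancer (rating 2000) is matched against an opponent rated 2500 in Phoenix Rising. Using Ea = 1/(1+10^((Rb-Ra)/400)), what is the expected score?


Elo expected score: Ea = 1/(1 + 10^((Rb-Ra)/400))
Rb - Ra = 2500 - 2000 = 500
(Rb-Ra)/400 = 500/400 = 1.25
10^1.25 = 17.782794
Ea = 1/(1 + 17.782794) = 1/18.782794 = 0.0532

0.0532


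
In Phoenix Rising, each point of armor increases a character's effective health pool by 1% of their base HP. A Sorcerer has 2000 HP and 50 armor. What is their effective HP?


EHP = 2000 * (1 + 50/100)
= 2000 * (1 + 0.5)
= 2000 * 1.5
= 3000.0

3000.0 EHP


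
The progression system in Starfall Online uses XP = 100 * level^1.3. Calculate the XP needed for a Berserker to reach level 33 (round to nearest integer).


XP = 100 * level^1.3
Substitute level = 33:
XP = 100 * 33^1.3
= 100 * 94.2037
= 9420

9420 XP


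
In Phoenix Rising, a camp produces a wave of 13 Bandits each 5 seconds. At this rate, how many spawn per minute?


Spawns per minute = count * (60 / interval)
= 13 * (60 / 5)
= 13 * 12.0
= 156.0

156.0 per minute


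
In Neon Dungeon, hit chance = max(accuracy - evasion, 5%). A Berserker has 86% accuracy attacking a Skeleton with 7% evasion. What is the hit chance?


accuracy - evasion = 86 - 7 = 79
Apply floor: max(79, 5) = 79
Hit chance = 79%

79%


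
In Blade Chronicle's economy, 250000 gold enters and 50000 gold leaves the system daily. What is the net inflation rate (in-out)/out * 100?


Net gold = 250000 - 50000 = 200000
Inflation rate = net / sunk * 100 = 200000 / 50000 * 100
= 4.0 * 100
= 400.00%

400.00%


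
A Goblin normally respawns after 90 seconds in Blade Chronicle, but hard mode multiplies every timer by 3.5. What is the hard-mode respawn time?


Respawn time = base * multiplier
= 90 * 3.5
= 315.0 seconds

315.0 seconds


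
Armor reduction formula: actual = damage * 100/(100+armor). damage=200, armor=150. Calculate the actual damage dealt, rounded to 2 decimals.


actual = 200 * 100 / (100 + 150)
= 200 * 100 / 250
= 20000 / 250
= 80.00

80.00 damage


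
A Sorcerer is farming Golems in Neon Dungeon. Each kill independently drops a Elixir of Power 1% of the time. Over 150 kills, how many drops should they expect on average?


Expected drops = kills * (drop_rate / 100)
= 150 * (1 / 100)
= 150 * 0.01
= 1.5

1.5 drops


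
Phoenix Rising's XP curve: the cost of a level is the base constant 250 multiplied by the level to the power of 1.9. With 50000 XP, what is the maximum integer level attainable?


XP = 250 * level^1.9, so level = (XP / 250)^(1/1.9)
= (50000 / 250)^(1/1.9)
= 200.0^0.5263
= 16.258
Floor: level = 16

level 16


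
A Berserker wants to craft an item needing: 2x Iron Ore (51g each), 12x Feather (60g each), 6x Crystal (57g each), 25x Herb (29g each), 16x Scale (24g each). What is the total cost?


Cost breakdown:
  Iron Ore: 2 * 51 = 102
  Feather: 12 * 60 = 720
  Crystal: 6 * 57 = 342
  Herb: 25 * 29 = 725
  Scale: 16 * 24 = 384
Total = 102 + 720 + 342 + 725 + 384 = 2273

2273 gold


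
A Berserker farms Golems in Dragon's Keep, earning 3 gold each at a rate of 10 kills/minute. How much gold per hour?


Gold per minute = 3 * 10 = 30
Gold per hour = 30 * 60 = 1800

1800 gold/hour


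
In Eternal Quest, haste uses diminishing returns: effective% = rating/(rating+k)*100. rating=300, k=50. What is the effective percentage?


effective% = rating / (rating + k) * 100
= 300 / (300 + 50) * 100
= 300 / 350 * 100
= 0.857143 * 100
= 85.71%

85.71%


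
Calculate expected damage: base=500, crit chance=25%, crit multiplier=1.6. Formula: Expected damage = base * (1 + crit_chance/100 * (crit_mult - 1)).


E[dmg] = base * (1 + crit_chance * (crit_mult - 1))
cc as decimal = 25/100 = 0.25
cm - 1 = 1.6 - 1 = 0.6
Bonus factor = 0.25 * 0.6 = 0.15
Total multiplier = 1 + 0.15 = 1.15
Expected damage = 500 * 1.15 = 575.00

575.00 damage


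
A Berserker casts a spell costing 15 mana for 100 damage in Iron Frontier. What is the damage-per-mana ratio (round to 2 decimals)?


Efficiency = damage / mana
= 100 / 15
= 6.67

6.67 dmg/mana


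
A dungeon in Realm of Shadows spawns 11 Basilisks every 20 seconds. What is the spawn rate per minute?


Spawns per minute = count * (60 / interval)
= 11 * (60 / 20)
= 11 * 3.0
= 33.0

33.0 per minute


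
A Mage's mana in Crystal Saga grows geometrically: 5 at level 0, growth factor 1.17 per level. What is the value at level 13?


value = base * growth^level
= 5 * 1.17^13
= 5 * 7.698679
= 38.49

38.49 mana


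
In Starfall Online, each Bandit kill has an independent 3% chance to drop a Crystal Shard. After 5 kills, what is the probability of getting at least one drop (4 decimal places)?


P(at least one) = 1 - P(none) = 1 - (1-p)^n
p = 3/100 = 0.03
1 - p = 0.97
(1 - p)^5 = 0.97^5 = 0.858734
P(at least one) = 1 - 0.858734 = 0.1413

0.1413


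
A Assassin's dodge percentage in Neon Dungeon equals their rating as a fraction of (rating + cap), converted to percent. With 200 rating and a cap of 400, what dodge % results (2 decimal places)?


dodge% = 200 / (200 + 400) * 100
= 200 / 600 * 100
= 0.333333 * 100
= 33.33%

33.33%


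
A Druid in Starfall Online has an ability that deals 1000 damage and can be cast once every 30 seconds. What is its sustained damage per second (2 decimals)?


DPS = damage / cooldown
= 1000 / 30
= 33.33

33.33 DPS


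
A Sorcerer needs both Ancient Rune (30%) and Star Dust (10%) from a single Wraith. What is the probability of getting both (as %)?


For independent events, P(both) = P(A) * P(B)
= 30% * 10%
= 300 / 100 %
= 3.0%

3.0%


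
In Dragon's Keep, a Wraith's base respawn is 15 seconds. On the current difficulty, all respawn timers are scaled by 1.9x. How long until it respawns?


Respawn time = base * multiplier
= 15 * 1.9
= 28.5 seconds

28.5 seconds


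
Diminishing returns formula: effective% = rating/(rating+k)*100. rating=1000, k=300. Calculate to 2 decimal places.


effective% = rating / (rating + k) * 100
= 1000 / (1000 + 300) * 100
= 1000 / 1300 * 100
= 0.769231 * 100
= 76.92%

76.92%


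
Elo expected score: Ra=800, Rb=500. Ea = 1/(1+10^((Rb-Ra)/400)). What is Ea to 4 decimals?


Elo expected score: Ea = 1/(1 + 10^((Rb-Ra)/400))
Rb - Ra = 500 - 800 = -300
(Rb-Ra)/400 = -300/400 = -0.75
10^-0.75 = 0.177828
Ea = 1/(1 + 0.177828) = 1/1.177828 = 0.8490

0.8490


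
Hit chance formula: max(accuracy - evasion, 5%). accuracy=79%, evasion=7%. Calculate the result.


accuracy - evasion = 79 - 7 = 72
Apply floor: max(72, 5) = 72
Hit chance = 72%

72%


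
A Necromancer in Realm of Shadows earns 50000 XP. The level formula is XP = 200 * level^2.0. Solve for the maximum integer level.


XP = 200 * level^2.0, so level = (XP / 200)^(1/2.0)
= (50000 / 200)^(1/2.0)
= 250.0^0.5
= 15.8114
Floor: level = 15

level 15


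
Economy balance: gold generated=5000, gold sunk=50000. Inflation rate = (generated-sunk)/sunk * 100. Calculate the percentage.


Net gold = 5000 - 50000 = -45000
Inflation rate = net / sunk * 100 = -45000 / 50000 * 100
= -0.9 * 100
= -90.00%

-90.00%


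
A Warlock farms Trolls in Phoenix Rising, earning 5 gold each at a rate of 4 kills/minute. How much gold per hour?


Gold per minute = 5 * 4 = 20
Gold per hour = 20 * 60 = 1200

1200 gold/hour


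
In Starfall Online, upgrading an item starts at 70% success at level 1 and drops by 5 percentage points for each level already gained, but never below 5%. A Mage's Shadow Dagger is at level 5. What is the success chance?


raw_rate = 70 - 5 * (5 - 1)
= 70 - 5 * 4
= 70 - 20
= 50
Apply floor: max(50, 5) = 50%

50%


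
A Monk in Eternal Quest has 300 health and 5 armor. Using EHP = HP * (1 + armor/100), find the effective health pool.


EHP = 300 * (1 + 5/100)
= 300 * (1 + 0.05)
= 300 * 1.05
= 315.0

315.0 EHP


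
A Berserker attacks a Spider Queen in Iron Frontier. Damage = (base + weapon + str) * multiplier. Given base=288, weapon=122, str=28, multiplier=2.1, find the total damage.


Sum base + weapon + str = 288 + 122 + 28 = 438
Multiply by 2.1:
438 * 2.1 = 919.8

919.8 damage


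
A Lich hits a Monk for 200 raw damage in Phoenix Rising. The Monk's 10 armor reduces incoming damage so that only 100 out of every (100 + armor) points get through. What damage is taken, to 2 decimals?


actual = 200 * 100 / (100 + 10)
= 200 * 100 / 110
= 20000 / 110
= 181.82

181.82 damage


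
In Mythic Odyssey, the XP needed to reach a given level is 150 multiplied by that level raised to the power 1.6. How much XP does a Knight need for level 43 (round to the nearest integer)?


XP = 150 * level^1.6
Substitute level = 43:
XP = 150 * 43^1.6
= 150 * 410.7235
= 61609

61609 XP


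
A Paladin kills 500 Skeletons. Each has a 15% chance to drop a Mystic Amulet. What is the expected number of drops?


Expected drops = kills * (drop_rate / 100)
= 500 * (15 / 100)
= 500 * 0.15
= 75.0

75.0 drops


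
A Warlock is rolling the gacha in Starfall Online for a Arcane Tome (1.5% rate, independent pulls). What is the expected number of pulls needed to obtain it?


Expected pulls for a geometric distribution = 1/p = 100 / rate%
= 100 / 1.5
= 66.67

66.67 pulls


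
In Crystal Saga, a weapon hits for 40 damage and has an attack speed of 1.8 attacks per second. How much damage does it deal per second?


DPS = damage * attack_speed
= 40 * 1.8
= 72.0

72.0 DPS


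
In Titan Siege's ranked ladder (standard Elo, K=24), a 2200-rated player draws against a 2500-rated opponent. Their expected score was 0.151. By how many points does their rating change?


Elo update: delta = K * (S - Ea), where S = 0.5 (draws)
S - Ea = 0.5 - 0.151 = 0.349
Rating change = 24 * 0.349
= 8.38

8.38 rating points


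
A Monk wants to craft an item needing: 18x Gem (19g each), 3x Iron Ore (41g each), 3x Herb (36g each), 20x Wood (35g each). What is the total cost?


Cost breakdown:
  Gem: 18 * 19 = 342
  Iron Ore: 3 * 41 = 123
  Herb: 3 * 36 = 108
  Wood: 20 * 35 = 700
Total = 342 + 123 + 108 + 700 = 1273

1273 gold


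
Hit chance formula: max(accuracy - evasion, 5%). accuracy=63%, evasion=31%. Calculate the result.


accuracy - evasion = 63 - 31 = 32
Apply floor: max(32, 5) = 32
Hit chance = 32%

32%


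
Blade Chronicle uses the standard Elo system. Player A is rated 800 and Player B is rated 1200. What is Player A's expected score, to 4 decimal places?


Elo expected score: Ea = 1/(1 + 10^((Rb-Ra)/400))
Rb - Ra = 1200 - 800 = 400
(Rb-Ra)/400 = 400/400 = 1.0
10^1.0 = 10.0
Ea = 1/(1 + 10.0) = 1/11.0 = 0.0909

0.0909


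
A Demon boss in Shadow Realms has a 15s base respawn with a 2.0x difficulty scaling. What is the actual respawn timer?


Respawn time = base * multiplier
= 15 * 2.0
= 30.0 seconds

30.0 seconds


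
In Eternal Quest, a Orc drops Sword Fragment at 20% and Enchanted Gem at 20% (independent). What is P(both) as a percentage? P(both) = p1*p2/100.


For independent events, P(both) = P(A) * P(B)
= 20% * 20%
= 400 / 100 %
= 4.0%

4.0%


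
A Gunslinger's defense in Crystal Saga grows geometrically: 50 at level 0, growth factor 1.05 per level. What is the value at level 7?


value = base * growth^level
= 50 * 1.05^7
= 50 * 1.4071
= 70.36

70.36 defense


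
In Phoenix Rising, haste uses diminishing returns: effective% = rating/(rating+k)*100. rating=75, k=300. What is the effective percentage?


effective% = rating / (rating + k) * 100
= 75 / (75 + 300) * 100
= 75 / 375 * 100
= 0.2 * 100
= 20.00%

20.00%


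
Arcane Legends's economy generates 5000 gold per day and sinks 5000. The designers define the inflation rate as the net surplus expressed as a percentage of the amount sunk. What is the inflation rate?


Net gold = 5000 - 5000 = 0
Inflation rate = net / sunk * 100 = 0 / 5000 * 100
= 0.0 * 100
= 0.00%

0.00%


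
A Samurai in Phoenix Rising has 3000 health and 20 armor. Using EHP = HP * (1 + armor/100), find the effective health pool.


EHP = 3000 * (1 + 20/100)
= 3000 * (1 + 0.2)
= 3000 * 1.2
= 3600.0

3600.0 EHP


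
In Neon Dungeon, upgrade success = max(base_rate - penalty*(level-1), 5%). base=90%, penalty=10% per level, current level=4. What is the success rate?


raw_rate = 90 - 10 * (4 - 1)
= 90 - 10 * 3
= 90 - 30
= 60
Apply floor: max(60, 5) = 60%

60%


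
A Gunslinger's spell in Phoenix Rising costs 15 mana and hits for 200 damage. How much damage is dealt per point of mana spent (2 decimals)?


Efficiency = damage / mana
= 200 / 15
= 13.33

13.33 dmg/mana


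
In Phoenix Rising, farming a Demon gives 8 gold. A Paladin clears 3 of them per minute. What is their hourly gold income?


Gold per minute = 8 * 3 = 24
Gold per hour = 24 * 60 = 1440

1440 gold/hour


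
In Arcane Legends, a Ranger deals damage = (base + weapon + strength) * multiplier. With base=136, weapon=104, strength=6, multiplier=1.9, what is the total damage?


Sum base + weapon + str = 136 + 104 + 6 = 246
Multiply by 1.9:
246 * 1.9 = 467.4

467.4 damage
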